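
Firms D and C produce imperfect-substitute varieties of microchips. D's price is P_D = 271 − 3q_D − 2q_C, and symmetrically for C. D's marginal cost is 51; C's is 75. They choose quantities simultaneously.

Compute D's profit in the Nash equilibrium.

Firm D's profit: π = q_D(271 − 3q_D − 2q_C) − 51q_D.
∂π/∂q_D = 220 − 6q_D − 2q_C = 0 ⇒ q_D = 110/3 − (1/3)q_C.
Similarly q_C = 98/3 − (1/3)q_D.
Substituting the second reaction function into the first: q_D = 110/3 − (1/3)(98/3 − (1/3)q_D), which gives (8/9)q_D = 232/9 ⇒ q_D = 29.
Then q_C = 98/3 − (1/3)·29 = 23.
P_D = 271 − 3·29 − 2·23 = 138.
Profit = (138 − 51)·29 = 2523.

2523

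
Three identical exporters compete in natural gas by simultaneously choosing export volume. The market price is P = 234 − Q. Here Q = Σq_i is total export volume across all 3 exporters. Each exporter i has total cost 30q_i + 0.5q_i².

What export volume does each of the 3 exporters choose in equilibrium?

A representative exporter's profit is π_i = q_i(234 − Q) − 30q_i − 0.5q_i², with Q = q_i + Σ_{j≠i} q_j.
First-order condition: 204 − 3q_i − Σ_{j≠i} q_j = 0.
In a symmetric equilibrium every exporter chooses the same q, so Σ_{j≠i} q_j = 2q. The condition becomes 204 − 5q = 0, giving q = 204/5 = 40.8.

40.8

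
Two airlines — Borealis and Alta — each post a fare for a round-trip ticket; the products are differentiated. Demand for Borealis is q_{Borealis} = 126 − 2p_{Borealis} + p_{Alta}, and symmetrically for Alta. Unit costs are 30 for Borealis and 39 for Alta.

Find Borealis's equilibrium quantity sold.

Borealis's profit: π = (p_{Borealis} − 30)(126 − 2p_{Borealis} + p_{Alta}).
∂π/∂p_{Borealis} = 186 − 4p_{Borealis} + p_{Alta} = 0 ⇒ p_{Borealis} = 46.5 + 0.25p_{Alta}.
Similarly p_{Alta} = 51 + 0.25p_{Borealis}.
Solving the two reaction functions simultaneously: (1 − (0.25)(0.25))p_{Borealis} = 46.5 + 0.25·51, so 0.9375p_{Borealis} = 59.25 and p_{Borealis} = 63.2.
Then p_{Alta} = 51 + 0.25·63.2 = 66.8.
q_{Borealis} = 126 − 2·63.2 + 66.8 = 66.4.

66.4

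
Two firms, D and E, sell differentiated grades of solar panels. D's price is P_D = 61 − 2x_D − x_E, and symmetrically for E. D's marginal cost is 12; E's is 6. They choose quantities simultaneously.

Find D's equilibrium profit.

176.72

Firm D's profit: π = x_D(61 − 2x_D − x_E) − 12x_D.
∂π/∂x_D = 49 − 4x_D − x_E = 0 ⇒ x_D = 12.25 − 0.25x_E.
Similarly x_E = 13.75 − 0.25x_D.
Plugging x_E into D's best response: x_D = 12.25 − 0.25(13.75 − 0.25x_D) ⇒ 0.9375x_D = 8.8125, so x_D = 9.4.
Then x_E = 13.75 − 0.25·9.4 = 11.4.
P_D = 61 − 2·9.4 − 11.4 = 30.8.
Profit = (30.8 − 12)·9.4 = 176.72.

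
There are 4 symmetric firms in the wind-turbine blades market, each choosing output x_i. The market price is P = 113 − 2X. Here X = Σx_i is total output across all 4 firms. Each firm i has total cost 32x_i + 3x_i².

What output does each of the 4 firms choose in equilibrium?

5.0625

A representative firm's profit is π_i = x_i(113 − 2X) − 32x_i − 3x_i², with X = x_i + Σ_{j≠i} x_j.
First-order condition: 81 − 10x_i − 2Σ_{j≠i} x_j = 0.
Imposing symmetry (x_j = x for all j) turns Σ_{j≠i} x_j into 3x, so 81 = 16x and x = 5.0625.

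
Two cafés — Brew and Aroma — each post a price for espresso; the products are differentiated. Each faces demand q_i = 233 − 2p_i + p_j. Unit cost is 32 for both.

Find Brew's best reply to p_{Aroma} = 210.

126.75

Brew's profit: π = (p_{Brew} − 32)(233 − 2p_{Brew} + p_{Aroma}).
∂π/∂p_{Brew} = 297 − 4p_{Brew} + p_{Aroma} = 0 ⇒ p_{Brew} = 74.25 + 0.25p_{Aroma}.
At p_{Aroma} = 210: p_{Brew} = 74.25 + 0.25·210 = 126.75.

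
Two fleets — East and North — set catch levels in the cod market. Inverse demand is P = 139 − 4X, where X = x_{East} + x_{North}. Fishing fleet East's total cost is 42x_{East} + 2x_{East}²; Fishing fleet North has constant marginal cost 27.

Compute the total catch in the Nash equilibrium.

16.05

Fishing fleet East's profit: π = x_{East}(139 − 4(x_{East} + x_{North})) − 42x_{East} − 2x_{East}².
∂π/∂x_{East} = 97 − 12x_{East} − 4x_{North} = 0, so x_{East} = 97/12 − (1/3)x_{North}.
For North: ∂π/∂x_{North} = 112 − 8x_{North} − 4x_{East} = 0 ⇒ x_{North} = 14 − 0.5x_{East}.
Plugging x_{North} into East's best response: x_{East} = 97/12 − (1/3)(14 − 0.5x_{East}) ⇒ (5/6)x_{East} = 41/12, so x_{East} = 4.1.
Then x_{North} = 14 − 0.5·4.1 = 11.95.
Total catch: 4.1 + 11.95 = 16.05.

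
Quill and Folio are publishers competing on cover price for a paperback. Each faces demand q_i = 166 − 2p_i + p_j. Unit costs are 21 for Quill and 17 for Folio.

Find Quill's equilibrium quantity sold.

95.6

Quill's profit: π = (p_{Quill} − 21)(166 − 2p_{Quill} + p_{Folio}).
∂π/∂p_{Quill} = 208 − 4p_{Quill} + p_{Folio} = 0 ⇒ p_{Quill} = 52 + 0.25p_{Folio}.
Similarly p_{Folio} = 50 + 0.25p_{Quill}.
Plugging p_{Folio} into Quill's best response: p_{Quill} = 52 + 0.25(50 + 0.25p_{Quill}) ⇒ 0.9375p_{Quill} = 64.5, so p_{Quill} = 68.8.
Then p_{Folio} = 50 + 0.25·68.8 = 67.2.
q_{Quill} = 166 − 2·68.8 + 67.2 = 95.6.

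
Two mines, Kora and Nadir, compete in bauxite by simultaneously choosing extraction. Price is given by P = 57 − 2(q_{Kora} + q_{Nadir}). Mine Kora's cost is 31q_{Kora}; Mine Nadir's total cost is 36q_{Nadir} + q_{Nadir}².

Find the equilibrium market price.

42.4

Mine Kora's profit: π = q_{Kora}(57 − 2(q_{Kora} + q_{Nadir})) − 31q_{Kora}.
∂π/∂q_{Kora} = 26 − 4q_{Kora} − 2q_{Nadir} = 0, so q_{Kora} = 6.5 − 0.5q_{Nadir}.
For Nadir: ∂π/∂q_{Nadir} = 21 − 6q_{Nadir} − 2q_{Kora} = 0 ⇒ q_{Nadir} = 3.5 − (1/3)q_{Kora}.
Solving the two reaction functions simultaneously: (1 − (−0.5)(−1/3))q_{Kora} = 6.5 − 0.5·3.5, so (5/6)q_{Kora} = 4.75 and q_{Kora} = 5.7.
Then q_{Nadir} = 3.5 − (1/3)·5.7 = 1.6.
Equilibrium price: P = 57 − 2·7.3 = 42.4.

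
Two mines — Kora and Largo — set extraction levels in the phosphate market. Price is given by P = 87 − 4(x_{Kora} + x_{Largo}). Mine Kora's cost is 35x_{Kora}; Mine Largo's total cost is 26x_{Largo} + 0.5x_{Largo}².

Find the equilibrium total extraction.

9

Mine Kora's profit: π = x_{Kora}(87 − 4(x_{Kora} + x_{Largo})) − 35x_{Kora}.
∂π/∂x_{Kora} = 52 − 8x_{Kora} − 4x_{Largo} = 0, so x_{Kora} = 6.5 − 0.5x_{Largo}.
For Largo: ∂π/∂x_{Largo} = 61 − 9x_{Largo} − 4x_{Kora} = 0 ⇒ x_{Largo} = 61/9 − (4/9)x_{Kora}.
Plugging x_{Largo} into Kora's best response: x_{Kora} = 6.5 − 0.5(61/9 − (4/9)x_{Kora}) ⇒ (7/9)x_{Kora} = 28/9, so x_{Kora} = 4.
Then x_{Largo} = 61/9 − (4/9)·4 = 5.
Total extraction: 4 + 5 = 9.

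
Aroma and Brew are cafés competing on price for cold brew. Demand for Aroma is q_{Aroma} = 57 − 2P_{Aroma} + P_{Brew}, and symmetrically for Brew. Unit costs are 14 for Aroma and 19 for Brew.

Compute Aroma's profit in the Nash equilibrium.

450

Aroma's profit: π = (P_{Aroma} − 14)(57 − 2P_{Aroma} + P_{Brew}).
∂π/∂P_{Aroma} = 85 − 4P_{Aroma} + P_{Brew} = 0 ⇒ P_{Aroma} = 21.25 + 0.25P_{Brew}.
Similarly P_{Brew} = 23.75 + 0.25P_{Aroma}.
Plugging P_{Brew} into Aroma's best response: P_{Aroma} = 21.25 + 0.25(23.75 + 0.25P_{Aroma}) ⇒ 0.9375P_{Aroma} = 27.1875, so P_{Aroma} = 29.
Then P_{Brew} = 23.75 + 0.25·29 = 31.
q_{Aroma} = 57 − 2·29 + 31 = 30.
Profit = (29 − 14)·30 = 450.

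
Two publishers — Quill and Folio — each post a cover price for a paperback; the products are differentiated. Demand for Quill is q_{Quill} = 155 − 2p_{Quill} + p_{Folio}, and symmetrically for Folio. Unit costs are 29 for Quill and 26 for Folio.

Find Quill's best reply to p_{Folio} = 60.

Quill's profit: π = (p_{Quill} − 29)(155 − 2p_{Quill} + p_{Folio}).
∂π/∂p_{Quill} = 213 − 4p_{Quill} + p_{Folio} = 0 ⇒ p_{Quill} = 53.25 + 0.25p_{Folio}.
At p_{Folio} = 60: p_{Quill} = 53.25 + 0.25·60 = 68.25.

68.25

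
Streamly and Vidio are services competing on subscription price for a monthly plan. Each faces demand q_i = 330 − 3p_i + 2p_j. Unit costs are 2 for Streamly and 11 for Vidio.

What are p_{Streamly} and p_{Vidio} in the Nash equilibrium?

Streamly's profit: π = (p_{Streamly} − 2)(330 − 3p_{Streamly} + 2p_{Vidio}).
∂π/∂p_{Streamly} = 336 − 6p_{Streamly} + 2p_{Vidio} = 0 ⇒ p_{Streamly} = 56 + (1/3)p_{Vidio}.
Similarly p_{Vidio} = 60.5 + (1/3)p_{Streamly}.
Plugging p_{Vidio} into Streamly's best response: p_{Streamly} = 56 + (1/3)(60.5 + (1/3)p_{Streamly}) ⇒ (8/9)p_{Streamly} = 457/6, so p_{Streamly} = 85.6875.
Then p_{Vidio} = 60.5 + (1/3)·85.6875 = 89.0625.

85.6875, 89.0625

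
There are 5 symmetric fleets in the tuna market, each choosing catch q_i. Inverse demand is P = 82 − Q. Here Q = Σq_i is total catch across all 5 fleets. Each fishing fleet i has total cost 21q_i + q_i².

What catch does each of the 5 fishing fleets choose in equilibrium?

7.625

A representative fishing fleet's profit is π_i = q_i(82 − Q) − 21q_i − q_i², with Q = q_i + Σ_{j≠i} q_j.
First-order condition: 61 − 4q_i − Σ_{j≠i} q_j = 0.
With identical fishing fleets, set every q_j = q: then 61 − 4q − 4q = 0, i.e. q = 61/8 = 7.625.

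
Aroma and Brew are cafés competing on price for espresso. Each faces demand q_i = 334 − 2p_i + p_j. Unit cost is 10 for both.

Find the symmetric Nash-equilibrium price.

Aroma's profit: π = (p_{Aroma} − 10)(334 − 2p_{Aroma} + p_{Brew}).
∂π/∂p_{Aroma} = 354 − 4p_{Aroma} + p_{Brew} = 0 ⇒ p_{Aroma} = 88.5 + 0.25p_{Brew}.
Setting p_{Aroma} = p_{Brew} in the reaction function: p_{Aroma} = 88.5 + 0.25p_{Aroma}, so p_{Aroma} = 88.5 / 0.75 = 118.

118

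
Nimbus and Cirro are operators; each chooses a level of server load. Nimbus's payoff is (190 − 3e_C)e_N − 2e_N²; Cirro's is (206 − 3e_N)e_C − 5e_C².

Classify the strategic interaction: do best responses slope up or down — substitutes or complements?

Expanding Nimbus's payoff: 190e_N − 3e_Ce_N − 2e_N².
∂π/∂e_N = 190 − 3e_C − 4e_N = 0, so e_N = 47.5 − 0.75e_C.
The best-response slope de_N/de_C = −0.75 < 0: the reaction function is downward-sloping, so the choices are strategic substitutes.

strategic substitutes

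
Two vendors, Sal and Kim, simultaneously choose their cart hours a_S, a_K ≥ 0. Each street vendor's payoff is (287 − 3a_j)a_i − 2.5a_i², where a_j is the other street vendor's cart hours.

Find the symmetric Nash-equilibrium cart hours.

35.875

Sal's payoff is (287 − 3a_K)a_S − 2.5a_S².
∂π/∂a_S = 287 − 3a_K − 5a_S = 0, so a_S = 57.4 − 0.6a_K.
The game is symmetric, so in equilibrium a_K = a_S: the reaction function gives 1.6a_S = 57.4, hence a_S = 35.875.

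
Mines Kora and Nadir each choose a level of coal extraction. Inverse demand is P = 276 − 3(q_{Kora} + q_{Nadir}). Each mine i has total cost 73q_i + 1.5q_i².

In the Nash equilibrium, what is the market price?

Mine Kora's profit: π = q_{Kora}(276 − 3(q_{Kora} + q_{Nadir})) − 73q_{Kora} − 1.5q_{Kora}².
∂π/∂q_{Kora} = 203 − 9q_{Kora} − 3q_{Nadir} = 0, so q_{Kora} = 203/9 − (1/3)q_{Nadir}.
The game is symmetric, so in equilibrium q_{Nadir} = q_{Kora}: the reaction function gives (4/3)q_{Kora} = 203/9, hence q_{Kora} = 203/12.
Equilibrium price: P = 276 − 3·(203/6) = 174.5.

174.5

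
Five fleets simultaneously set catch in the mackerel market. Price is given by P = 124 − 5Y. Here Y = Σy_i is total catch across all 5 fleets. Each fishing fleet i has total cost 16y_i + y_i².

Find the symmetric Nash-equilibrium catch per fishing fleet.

A representative fishing fleet's profit is π_i = y_i(124 − 5Y) − 16y_i − y_i², with Y = y_i + Σ_{j≠i} y_j.
First-order condition: 108 − 12y_i − 5Σ_{j≠i} y_j = 0.
In a symmetric equilibrium every fishing fleet chooses the same y, so Σ_{j≠i} y_j = 4y. The condition becomes 108 − 32y = 0, giving y = 108/32 = 3.375.

3.375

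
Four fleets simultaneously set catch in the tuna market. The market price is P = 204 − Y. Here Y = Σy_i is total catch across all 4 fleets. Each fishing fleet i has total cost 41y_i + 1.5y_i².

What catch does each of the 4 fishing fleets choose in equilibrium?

20.375

A representative fishing fleet's profit is π_i = y_i(204 − Y) − 41y_i − 1.5y_i², with Y = y_i + Σ_{j≠i} y_j.
First-order condition: 163 − 5y_i − Σ_{j≠i} y_j = 0.
With identical fishing fleets, set every y_j = y: then 163 − 5y − 3y = 0, i.e. y = 163/8 = 20.375.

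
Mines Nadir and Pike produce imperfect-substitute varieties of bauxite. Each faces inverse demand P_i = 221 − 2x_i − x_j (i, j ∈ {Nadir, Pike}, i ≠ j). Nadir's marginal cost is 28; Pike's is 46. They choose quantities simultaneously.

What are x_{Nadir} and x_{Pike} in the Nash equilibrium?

39.8, 33.8

Mine Nadir's profit: π = x_{Nadir}(221 − 2x_{Nadir} − x_{Pike}) − 28x_{Nadir}.
∂π/∂x_{Nadir} = 193 − 4x_{Nadir} − x_{Pike} = 0 ⇒ x_{Nadir} = 48.25 − 0.25x_{Pike}.
Similarly x_{Pike} = 43.75 − 0.25x_{Nadir}.
Substituting the second reaction function into the first: x_{Nadir} = 48.25 − 0.25(43.75 − 0.25x_{Nadir}), which gives 0.9375x_{Nadir} = 37.3125 ⇒ x_{Nadir} = 39.8.
Then x_{Pike} = 43.75 − 0.25·39.8 = 33.8.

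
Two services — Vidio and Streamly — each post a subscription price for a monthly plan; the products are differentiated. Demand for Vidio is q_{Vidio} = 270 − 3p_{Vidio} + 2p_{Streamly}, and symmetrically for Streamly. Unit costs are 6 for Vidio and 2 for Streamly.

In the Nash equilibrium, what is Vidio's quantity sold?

195.75

Vidio's profit: π = (p_{Vidio} − 6)(270 − 3p_{Vidio} + 2p_{Streamly}).
∂π/∂p_{Vidio} = 288 − 6p_{Vidio} + 2p_{Streamly} = 0 ⇒ p_{Vidio} = 48 + (1/3)p_{Streamly}.
Similarly p_{Streamly} = 46 + (1/3)p_{Vidio}.
Plugging p_{Streamly} into Vidio's best response: p_{Vidio} = 48 + (1/3)(46 + (1/3)p_{Vidio}) ⇒ (8/9)p_{Vidio} = 190/3, so p_{Vidio} = 71.25.
Then p_{Streamly} = 46 + (1/3)·71.25 = 69.75.
q_{Vidio} = 270 − 3·71.25 + 2·69.75 = 195.75.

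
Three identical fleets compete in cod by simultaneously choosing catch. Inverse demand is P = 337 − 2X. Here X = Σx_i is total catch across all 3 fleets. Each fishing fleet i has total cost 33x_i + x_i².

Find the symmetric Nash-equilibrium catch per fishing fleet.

A representative fishing fleet's profit is π_i = x_i(337 − 2X) − 33x_i − x_i², with X = x_i + Σ_{j≠i} x_j.
First-order condition: 304 − 6x_i − 2Σ_{j≠i} x_j = 0.
With identical fishing fleets, set every x_j = x: then 304 − 6x − 4x = 0, i.e. x = 304/10 = 30.4.

30.4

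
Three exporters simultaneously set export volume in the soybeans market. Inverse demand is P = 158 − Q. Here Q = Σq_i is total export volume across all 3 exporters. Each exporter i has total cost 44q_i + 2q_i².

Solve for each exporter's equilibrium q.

A representative exporter's profit is π_i = q_i(158 − Q) − 44q_i − 2q_i², with Q = q_i + Σ_{j≠i} q_j.
First-order condition: 114 − 6q_i − Σ_{j≠i} q_j = 0.
In a symmetric equilibrium every exporter chooses the same q, so Σ_{j≠i} q_j = 2q. The condition becomes 114 − 8q = 0, giving q = 114/8 = 14.25.

14.25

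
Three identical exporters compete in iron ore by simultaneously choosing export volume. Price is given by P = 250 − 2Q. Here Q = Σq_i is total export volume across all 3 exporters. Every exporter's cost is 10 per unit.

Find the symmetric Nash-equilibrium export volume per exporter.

30

A representative exporter's profit is π_i = q_i(250 − 2Q) − 10q_i, with Q = q_i + Σ_{j≠i} q_j.
First-order condition: 240 − 4q_i − 2Σ_{j≠i} q_j = 0.
Imposing symmetry (q_j = q for all j) turns Σ_{j≠i} q_j into 2q, so 240 = 8q and q = 30.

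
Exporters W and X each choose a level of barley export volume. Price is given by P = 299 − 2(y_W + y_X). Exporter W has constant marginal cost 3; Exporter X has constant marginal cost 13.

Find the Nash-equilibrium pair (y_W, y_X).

Exporter W's profit: π = y_W(299 − 2(y_W + y_X)) − 3y_W.
∂π/∂y_W = 296 − 4y_W − 2y_X = 0, so y_W = 74 − 0.5y_X.
By the same steps for X: y_X = 71.5 − 0.5y_W.
Plugging y_X into W's best response: y_W = 74 − 0.5(71.5 − 0.5y_W) ⇒ 0.75y_W = 38.25, so y_W = 51.
Then y_X = 71.5 − 0.5·51 = 46.

51, 46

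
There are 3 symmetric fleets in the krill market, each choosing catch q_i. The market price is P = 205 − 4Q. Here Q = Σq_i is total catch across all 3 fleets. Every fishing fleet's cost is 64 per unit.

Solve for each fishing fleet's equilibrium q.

A representative fishing fleet's profit is π_i = q_i(205 − 4Q) − 64q_i, with Q = q_i + Σ_{j≠i} q_j.
First-order condition: 141 − 8q_i − 4Σ_{j≠i} q_j = 0.
Imposing symmetry (q_j = q for all j) turns Σ_{j≠i} q_j into 2q, so 141 = 16q and q = 8.8125.

8.8125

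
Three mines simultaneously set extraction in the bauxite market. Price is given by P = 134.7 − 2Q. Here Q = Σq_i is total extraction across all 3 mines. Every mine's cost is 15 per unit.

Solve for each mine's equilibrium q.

A representative mine's profit is π_i = q_i(134.7 − 2Q) − 15q_i, with Q = q_i + Σ_{j≠i} q_j.
First-order condition: 119.7 − 4q_i − 2Σ_{j≠i} q_j = 0.
With identical mines, set every q_j = q: then 119.7 − 4q − 4q = 0, i.e. q = 119.7/8 = 14.9625.

14.9625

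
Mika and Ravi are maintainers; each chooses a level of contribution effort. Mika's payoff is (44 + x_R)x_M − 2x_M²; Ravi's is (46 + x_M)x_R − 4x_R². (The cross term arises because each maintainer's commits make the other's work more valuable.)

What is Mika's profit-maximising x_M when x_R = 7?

Expanding Mika's payoff: 44x_M + x_Rx_M − 2x_M².
∂π/∂x_M = 44 + x_R − 4x_M = 0, so x_M = 11 + 0.25x_R.
At x_R = 7: x_M = 11 + 0.25·7 = 12.75.

12.75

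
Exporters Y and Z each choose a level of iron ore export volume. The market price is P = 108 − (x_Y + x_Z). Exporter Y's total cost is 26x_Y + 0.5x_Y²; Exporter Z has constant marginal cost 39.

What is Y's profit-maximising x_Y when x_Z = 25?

19

Exporter Y's profit: π = x_Y(108 − (x_Y + x_Z)) − 26x_Y − 0.5x_Y².
∂π/∂x_Y = 82 − 3x_Y − x_Z = 0, so x_Y = 82/3 − (1/3)x_Z.
At x_Z = 25: x_Y = 82/3 − (1/3)·25 = 19.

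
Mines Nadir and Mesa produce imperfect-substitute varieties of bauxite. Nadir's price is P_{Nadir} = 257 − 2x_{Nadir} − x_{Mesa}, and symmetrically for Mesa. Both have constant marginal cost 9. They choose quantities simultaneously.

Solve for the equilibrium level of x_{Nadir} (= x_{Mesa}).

49.6

Mine Nadir's profit: π = x_{Nadir}(257 − 2x_{Nadir} − x_{Mesa}) − 9x_{Nadir}.
∂π/∂x_{Nadir} = 248 − 4x_{Nadir} − x_{Mesa} = 0 ⇒ x_{Nadir} = 62 − 0.25x_{Mesa}.
By symmetry x_{Mesa} = x_{Nadir}; substituting into the reaction function, 1.25x_{Nadir} = 62 and x_{Nadir} = 49.6.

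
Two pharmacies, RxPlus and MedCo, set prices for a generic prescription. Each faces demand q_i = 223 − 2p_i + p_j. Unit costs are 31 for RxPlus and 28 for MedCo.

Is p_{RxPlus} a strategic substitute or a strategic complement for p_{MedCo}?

strategic complements

RxPlus's profit: π = (p_{RxPlus} − 31)(223 − 2p_{RxPlus} + p_{MedCo}).
∂π/∂p_{RxPlus} = 285 − 4p_{RxPlus} + p_{MedCo} = 0 ⇒ p_{RxPlus} = 71.25 + 0.25p_{MedCo}.
The best-response slope dp_{RxPlus}/dp_{MedCo} = 0.25 > 0: the reaction function is upward-sloping, so the choices are strategic complements.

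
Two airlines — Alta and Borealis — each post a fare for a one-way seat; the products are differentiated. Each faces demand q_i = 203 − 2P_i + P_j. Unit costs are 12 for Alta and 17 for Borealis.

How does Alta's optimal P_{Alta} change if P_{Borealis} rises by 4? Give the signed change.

1

Alta's profit: π = (P_{Alta} − 12)(203 − 2P_{Alta} + P_{Borealis}).
∂π/∂P_{Alta} = 227 − 4P_{Alta} + P_{Borealis} = 0 ⇒ P_{Alta} = 56.75 + 0.25P_{Borealis}.
The reaction-function slope is 0.25, so a 4-unit rise in P_{Borealis} moves P_{Alta} by 0.25 × 4 = 1. Alta's best response rises — the actions are strategic complements.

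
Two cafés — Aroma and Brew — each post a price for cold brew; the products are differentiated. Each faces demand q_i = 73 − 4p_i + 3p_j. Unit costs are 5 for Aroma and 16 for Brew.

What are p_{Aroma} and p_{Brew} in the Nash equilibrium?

Aroma's profit: π = (p_{Aroma} − 5)(73 − 4p_{Aroma} + 3p_{Brew}).
∂π/∂p_{Aroma} = 93 − 8p_{Aroma} + 3p_{Brew} = 0 ⇒ p_{Aroma} = 11.625 + 0.375p_{Brew}.
Similarly p_{Brew} = 17.125 + 0.375p_{Aroma}.
Plugging p_{Brew} into Aroma's best response: p_{Aroma} = 11.625 + 0.375(17.125 + 0.375p_{Aroma}) ⇒ (55/64)p_{Aroma} = 1155/64, so p_{Aroma} = 21.
Then p_{Brew} = 17.125 + 0.375·21 = 25.

21, 25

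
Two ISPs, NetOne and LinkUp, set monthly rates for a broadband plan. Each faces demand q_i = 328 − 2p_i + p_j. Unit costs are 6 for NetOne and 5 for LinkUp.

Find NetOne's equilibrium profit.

22983.68

NetOne's profit: π = (p_{NetOne} − 6)(328 − 2p_{NetOne} + p_{LinkUp}).
∂π/∂p_{NetOne} = 340 − 4p_{NetOne} + p_{LinkUp} = 0 ⇒ p_{NetOne} = 85 + 0.25p_{LinkUp}.
Similarly p_{LinkUp} = 84.5 + 0.25p_{NetOne}.
Substituting the second reaction function into the first: p_{NetOne} = 85 + 0.25(84.5 + 0.25p_{NetOne}), which gives 0.9375p_{NetOne} = 106.125 ⇒ p_{NetOne} = 113.2.
Then p_{LinkUp} = 84.5 + 0.25·113.2 = 112.8.
q_{NetOne} = 328 − 2·113.2 + 112.8 = 214.4.
Profit = (113.2 − 6)·214.4 = 22983.68.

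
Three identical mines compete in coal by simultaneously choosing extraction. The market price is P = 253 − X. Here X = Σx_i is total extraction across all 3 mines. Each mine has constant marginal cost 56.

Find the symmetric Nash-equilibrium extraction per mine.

A representative mine's profit is π_i = x_i(253 − X) − 56x_i, with X = x_i + Σ_{j≠i} x_j.
First-order condition: 197 − 2x_i − Σ_{j≠i} x_j = 0.
In a symmetric equilibrium every mine chooses the same x, so Σ_{j≠i} x_j = 2x. The condition becomes 197 − 4x = 0, giving x = 197/4 = 49.25.

49.25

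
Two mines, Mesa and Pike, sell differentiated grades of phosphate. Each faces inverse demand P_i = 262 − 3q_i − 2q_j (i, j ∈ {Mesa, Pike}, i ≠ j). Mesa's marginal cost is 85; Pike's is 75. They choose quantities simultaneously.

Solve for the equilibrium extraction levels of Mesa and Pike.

Mine Mesa's profit: π = q_{Mesa}(262 − 3q_{Mesa} − 2q_{Pike}) − 85q_{Mesa}.
∂π/∂q_{Mesa} = 177 − 6q_{Mesa} − 2q_{Pike} = 0 ⇒ q_{Mesa} = 29.5 − (1/3)q_{Pike}.
Similarly q_{Pike} = 187/6 − (1/3)q_{Mesa}.
Substituting the second reaction function into the first: q_{Mesa} = 29.5 − (1/3)(187/6 − (1/3)q_{Mesa}), which gives (8/9)q_{Mesa} = 172/9 ⇒ q_{Mesa} = 21.5.
Then q_{Pike} = 187/6 − (1/3)·21.5 = 24.

21.5, 24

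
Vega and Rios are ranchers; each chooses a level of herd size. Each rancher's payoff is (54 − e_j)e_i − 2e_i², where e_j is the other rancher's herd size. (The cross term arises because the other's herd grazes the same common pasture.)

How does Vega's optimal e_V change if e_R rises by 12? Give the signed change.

-3

Vega's payoff is (54 − e_R)e_V − 2e_V².
∂π/∂e_V = 54 − e_R − 4e_V = 0, so e_V = 13.5 − 0.25e_R.
The reaction-function slope is −0.25, so a 12-unit rise in e_R moves e_V by −0.25 × 12 = −3. Vega's best response falls — the actions are strategic substitutes.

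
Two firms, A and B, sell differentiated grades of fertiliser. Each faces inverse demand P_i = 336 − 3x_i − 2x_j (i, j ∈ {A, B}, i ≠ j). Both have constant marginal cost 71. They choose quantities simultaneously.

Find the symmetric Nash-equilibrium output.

Firm A's profit: π = x_A(336 − 3x_A − 2x_B) − 71x_A.
∂π/∂x_A = 265 − 6x_A − 2x_B = 0 ⇒ x_A = 265/6 − (1/3)x_B.
The game is symmetric, so in equilibrium x_B = x_A: the reaction function gives (4/3)x_A = 265/6, hence x_A = 33.125.

33.125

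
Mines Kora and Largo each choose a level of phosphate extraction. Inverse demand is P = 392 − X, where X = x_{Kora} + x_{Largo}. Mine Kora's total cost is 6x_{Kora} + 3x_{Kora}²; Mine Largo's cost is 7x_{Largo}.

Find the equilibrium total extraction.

205.4

Mine Kora's profit: π = x_{Kora}(392 − (x_{Kora} + x_{Largo})) − 6x_{Kora} − 3x_{Kora}².
∂π/∂x_{Kora} = 386 − 8x_{Kora} − x_{Largo} = 0, so x_{Kora} = 48.25 − 0.125x_{Largo}.
For Largo: ∂π/∂x_{Largo} = 385 − 2x_{Largo} − x_{Kora} = 0 ⇒ x_{Largo} = 192.5 − 0.5x_{Kora}.
Plugging x_{Largo} into Kora's best response: x_{Kora} = 48.25 − 0.125(192.5 − 0.5x_{Kora}) ⇒ 0.9375x_{Kora} = 24.1875, so x_{Kora} = 25.8.
Then x_{Largo} = 192.5 − 0.5·25.8 = 179.6.
Total extraction: 25.8 + 179.6 = 205.4.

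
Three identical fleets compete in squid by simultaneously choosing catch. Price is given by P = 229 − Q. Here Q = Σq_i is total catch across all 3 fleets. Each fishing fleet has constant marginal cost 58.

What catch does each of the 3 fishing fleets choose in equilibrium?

A representative fishing fleet's profit is π_i = q_i(229 − Q) − 58q_i, with Q = q_i + Σ_{j≠i} q_j.
First-order condition: 171 − 2q_i − Σ_{j≠i} q_j = 0.
Imposing symmetry (q_j = q for all j) turns Σ_{j≠i} q_j into 2q, so 171 = 4q and q = 42.75.

42.75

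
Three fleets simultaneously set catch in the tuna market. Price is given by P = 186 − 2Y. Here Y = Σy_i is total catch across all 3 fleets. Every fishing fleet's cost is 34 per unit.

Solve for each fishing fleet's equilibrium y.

A representative fishing fleet's profit is π_i = y_i(186 − 2Y) − 34y_i, with Y = y_i + Σ_{j≠i} y_j.
First-order condition: 152 − 4y_i − 2Σ_{j≠i} y_j = 0.
Imposing symmetry (y_j = y for all j) turns Σ_{j≠i} y_j into 2y, so 152 = 8y and y = 19.

19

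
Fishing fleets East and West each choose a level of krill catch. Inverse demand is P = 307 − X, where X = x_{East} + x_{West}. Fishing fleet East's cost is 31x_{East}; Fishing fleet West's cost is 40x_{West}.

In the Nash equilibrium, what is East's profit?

Fishing fleet East's profit: π = x_{East}(307 − (x_{East} + x_{West})) − 31x_{East}.
∂π/∂x_{East} = 276 − 2x_{East} − x_{West} = 0, so x_{East} = 138 − 0.5x_{West}.
By the same steps for West: x_{West} = 133.5 − 0.5x_{East}.
Solving the two reaction functions simultaneously: (1 − (−0.5)(−0.5))x_{East} = 138 − 0.5·133.5, so 0.75x_{East} = 71.25 and x_{East} = 95.
Then x_{West} = 133.5 − 0.5·95 = 86.
Price P = 307 − 181 = 126.
East's profit: (126 − 31)·95 = 9025.

9025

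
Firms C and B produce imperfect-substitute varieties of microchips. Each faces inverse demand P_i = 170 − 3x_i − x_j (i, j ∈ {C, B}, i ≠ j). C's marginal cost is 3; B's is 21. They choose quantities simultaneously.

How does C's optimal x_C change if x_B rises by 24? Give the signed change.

Firm C's profit: π = x_C(170 − 3x_C − x_B) − 3x_C.
∂π/∂x_C = 167 − 6x_C − x_B = 0 ⇒ x_C = 167/6 − (1/6)x_B.
The reaction-function slope is −1/6, so a 24-unit rise in x_B moves x_C by −1/6 × 24 = −4. C's best response falls — the actions are strategic substitutes.

-4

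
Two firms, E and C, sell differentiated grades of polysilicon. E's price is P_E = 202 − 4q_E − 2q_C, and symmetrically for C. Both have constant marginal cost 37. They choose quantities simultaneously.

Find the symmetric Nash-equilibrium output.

Firm E's profit: π = q_E(202 − 4q_E − 2q_C) − 37q_E.
∂π/∂q_E = 165 − 8q_E − 2q_C = 0 ⇒ q_E = 20.625 − 0.25q_C.
By symmetry q_C = q_E; substituting into the reaction function, 1.25q_E = 20.625 and q_E = 16.5.

16.5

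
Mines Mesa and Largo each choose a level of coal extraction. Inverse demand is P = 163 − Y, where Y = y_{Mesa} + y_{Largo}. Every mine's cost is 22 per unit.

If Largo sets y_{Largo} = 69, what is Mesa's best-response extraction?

Mine Mesa's profit: π = y_{Mesa}(163 − (y_{Mesa} + y_{Largo})) − 22y_{Mesa}.
∂π/∂y_{Mesa} = 141 − 2y_{Mesa} − y_{Largo} = 0, so y_{Mesa} = 70.5 − 0.5y_{Largo}.
At y_{Largo} = 69: y_{Mesa} = 70.5 − 0.5·69 = 36.

36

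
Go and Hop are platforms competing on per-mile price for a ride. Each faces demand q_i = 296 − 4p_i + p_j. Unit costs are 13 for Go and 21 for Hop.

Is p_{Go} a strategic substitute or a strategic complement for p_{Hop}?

Go's profit: π = (p_{Go} − 13)(296 − 4p_{Go} + p_{Hop}).
∂π/∂p_{Go} = 348 − 8p_{Go} + p_{Hop} = 0 ⇒ p_{Go} = 43.5 + 0.125p_{Hop}.
The best-response slope dp_{Go}/dp_{Hop} = 0.125 > 0: the reaction function is upward-sloping, so the choices are strategic complements.

strategic complements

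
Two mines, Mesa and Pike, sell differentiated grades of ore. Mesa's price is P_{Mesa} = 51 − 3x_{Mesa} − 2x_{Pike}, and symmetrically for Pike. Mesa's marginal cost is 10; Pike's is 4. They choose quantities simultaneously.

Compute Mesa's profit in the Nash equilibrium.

Mine Mesa's profit: π = x_{Mesa}(51 − 3x_{Mesa} − 2x_{Pike}) − 10x_{Mesa}.
∂π/∂x_{Mesa} = 41 − 6x_{Mesa} − 2x_{Pike} = 0 ⇒ x_{Mesa} = 41/6 − (1/3)x_{Pike}.
Similarly x_{Pike} = 47/6 − (1/3)x_{Mesa}.
Plugging x_{Pike} into Mesa's best response: x_{Mesa} = 41/6 − (1/3)(47/6 − (1/3)x_{Mesa}) ⇒ (8/9)x_{Mesa} = 38/9, so x_{Mesa} = 4.75.
Then x_{Pike} = 47/6 − (1/3)·4.75 = 6.25.
P_{Mesa} = 51 − 3·4.75 − 2·6.25 = 24.25.
Profit = (24.25 − 10)·4.75 = 67.6875.

67.6875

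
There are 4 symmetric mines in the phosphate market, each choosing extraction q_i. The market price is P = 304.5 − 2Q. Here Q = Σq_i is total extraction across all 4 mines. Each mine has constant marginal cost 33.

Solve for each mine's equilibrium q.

A representative mine's profit is π_i = q_i(304.5 − 2Q) − 33q_i, with Q = q_i + Σ_{j≠i} q_j.
First-order condition: 271.5 − 4q_i − 2Σ_{j≠i} q_j = 0.
Imposing symmetry (q_j = q for all j) turns Σ_{j≠i} q_j into 3q, so 271.5 = 10q and q = 27.15.

27.15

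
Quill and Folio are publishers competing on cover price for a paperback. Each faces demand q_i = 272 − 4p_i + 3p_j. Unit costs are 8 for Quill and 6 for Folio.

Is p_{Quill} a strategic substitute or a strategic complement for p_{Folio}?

Quill's profit: π = (p_{Quill} − 8)(272 − 4p_{Quill} + 3p_{Folio}).
∂π/∂p_{Quill} = 304 − 8p_{Quill} + 3p_{Folio} = 0 ⇒ p_{Quill} = 38 + 0.375p_{Folio}.
The best-response slope dp_{Quill}/dp_{Folio} = 0.375 > 0: the reaction function is upward-sloping, so the choices are strategic complements.

strategic complements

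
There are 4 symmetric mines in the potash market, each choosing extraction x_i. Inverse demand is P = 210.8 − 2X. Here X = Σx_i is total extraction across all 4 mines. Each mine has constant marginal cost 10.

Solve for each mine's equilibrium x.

20.08

A representative mine's profit is π_i = x_i(210.8 − 2X) − 10x_i, with X = x_i + Σ_{j≠i} x_j.
First-order condition: 200.8 − 4x_i − 2Σ_{j≠i} x_j = 0.
In a symmetric equilibrium every mine chooses the same x, so Σ_{j≠i} x_j = 3x. The condition becomes 200.8 − 10x = 0, giving x = 200.8/10 = 20.08.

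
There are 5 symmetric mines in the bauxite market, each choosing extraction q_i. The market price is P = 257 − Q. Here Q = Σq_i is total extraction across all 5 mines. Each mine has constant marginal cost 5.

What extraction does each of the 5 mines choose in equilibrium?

A representative mine's profit is π_i = q_i(257 − Q) − 5q_i, with Q = q_i + Σ_{j≠i} q_j.
First-order condition: 252 − 2q_i − Σ_{j≠i} q_j = 0.
Imposing symmetry (q_j = q for all j) turns Σ_{j≠i} q_j into 4q, so 252 = 6q and q = 42.

42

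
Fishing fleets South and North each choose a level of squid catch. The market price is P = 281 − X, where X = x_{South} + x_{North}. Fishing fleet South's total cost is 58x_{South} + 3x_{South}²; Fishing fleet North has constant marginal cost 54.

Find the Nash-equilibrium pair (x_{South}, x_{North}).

Fishing fleet South's profit: π = x_{South}(281 − (x_{South} + x_{North})) − 58x_{South} − 3x_{South}².
∂π/∂x_{South} = 223 − 8x_{South} − x_{North} = 0, so x_{South} = 27.875 − 0.125x_{North}.
For North: ∂π/∂x_{North} = 227 − 2x_{North} − x_{South} = 0 ⇒ x_{North} = 113.5 − 0.5x_{South}.
Solving the two reaction functions simultaneously: (1 − (−0.125)(−0.5))x_{South} = 27.875 − 0.125·113.5, so 0.9375x_{South} = 13.6875 and x_{South} = 14.6.
Then x_{North} = 113.5 − 0.5·14.6 = 106.2.

14.6, 106.2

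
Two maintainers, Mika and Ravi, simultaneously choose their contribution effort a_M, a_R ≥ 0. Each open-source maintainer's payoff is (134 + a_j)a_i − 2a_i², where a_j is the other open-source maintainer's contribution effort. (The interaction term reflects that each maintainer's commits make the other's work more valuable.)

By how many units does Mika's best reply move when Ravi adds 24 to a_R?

Mika's payoff is (134 + a_R)a_M − 2a_M².
∂π/∂a_M = 134 + a_R − 4a_M = 0, so a_M = 33.5 + 0.25a_R.
The reaction-function slope is 0.25, so a 24-unit rise in a_R moves a_M by 0.25 × 24 = 6. Mika's best response rises — the actions are strategic complements.

6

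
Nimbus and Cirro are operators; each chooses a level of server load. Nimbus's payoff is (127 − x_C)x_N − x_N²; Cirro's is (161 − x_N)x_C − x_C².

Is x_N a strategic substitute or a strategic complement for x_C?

strategic substitutes

Expanding Nimbus's payoff: 127x_N − x_Cx_N − x_N².
∂π/∂x_N = 127 − x_C − 2x_N = 0, so x_N = 63.5 − 0.5x_C.
The best-response slope dx_N/dx_C = −0.5 < 0: the reaction function is downward-sloping, so the choices are strategic substitutes.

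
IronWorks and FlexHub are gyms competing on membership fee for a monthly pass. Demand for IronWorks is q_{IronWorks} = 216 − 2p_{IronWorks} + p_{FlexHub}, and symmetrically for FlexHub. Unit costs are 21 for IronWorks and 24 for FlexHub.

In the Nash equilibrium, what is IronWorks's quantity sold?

130.8

IronWorks's profit: π = (p_{IronWorks} − 21)(216 − 2p_{IronWorks} + p_{FlexHub}).
∂π/∂p_{IronWorks} = 258 − 4p_{IronWorks} + p_{FlexHub} = 0 ⇒ p_{IronWorks} = 64.5 + 0.25p_{FlexHub}.
Similarly p_{FlexHub} = 66 + 0.25p_{IronWorks}.
Substituting the second reaction function into the first: p_{IronWorks} = 64.5 + 0.25(66 + 0.25p_{IronWorks}), which gives 0.9375p_{IronWorks} = 81 ⇒ p_{IronWorks} = 86.4.
Then p_{FlexHub} = 66 + 0.25·86.4 = 87.6.
q_{IronWorks} = 216 − 2·86.4 + 87.6 = 130.8.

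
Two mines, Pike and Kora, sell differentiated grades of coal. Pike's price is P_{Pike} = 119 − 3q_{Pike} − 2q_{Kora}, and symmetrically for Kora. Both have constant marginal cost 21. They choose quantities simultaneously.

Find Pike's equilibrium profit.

450.1875

Mine Pike's profit: π = q_{Pike}(119 − 3q_{Pike} − 2q_{Kora}) − 21q_{Pike}.
∂π/∂q_{Pike} = 98 − 6q_{Pike} − 2q_{Kora} = 0 ⇒ q_{Pike} = 49/3 − (1/3)q_{Kora}.
By symmetry q_{Kora} = q_{Pike}; substituting into the reaction function, (4/3)q_{Pike} = 49/3 and q_{Pike} = 12.25.
P_{Pike} = 119 − 3·12.25 − 2·12.25 = 57.75.
Profit = (57.75 − 21)·12.25 = 450.1875.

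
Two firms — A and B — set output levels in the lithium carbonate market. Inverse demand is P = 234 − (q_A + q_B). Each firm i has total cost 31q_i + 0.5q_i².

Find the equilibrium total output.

101.5

Firm A's profit: π = q_A(234 − (q_A + q_B)) − 31q_A − 0.5q_A².
∂π/∂q_A = 203 − 3q_A − q_B = 0, so q_A = 203/3 − (1/3)q_B.
By symmetry q_B = q_A; substituting into the reaction function, (4/3)q_A = 203/3 and q_A = 50.75.
Total output: 50.75 + 50.75 = 101.5.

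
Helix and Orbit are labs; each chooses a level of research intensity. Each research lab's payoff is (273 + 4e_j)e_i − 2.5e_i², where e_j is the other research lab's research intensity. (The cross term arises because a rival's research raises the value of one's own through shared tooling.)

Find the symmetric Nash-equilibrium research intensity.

Helix's payoff is (273 + 4e_O)e_H − 2.5e_H².
∂π/∂e_H = 273 + 4e_O − 5e_H = 0, so e_H = 54.6 + 0.8e_O.
By symmetry e_O = e_H; substituting into the reaction function, 0.2e_H = 54.6 and e_H = 273.

273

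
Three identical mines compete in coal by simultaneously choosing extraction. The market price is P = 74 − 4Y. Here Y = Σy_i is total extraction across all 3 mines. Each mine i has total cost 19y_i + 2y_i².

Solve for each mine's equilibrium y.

2.75

A representative mine's profit is π_i = y_i(74 − 4Y) − 19y_i − 2y_i², with Y = y_i + Σ_{j≠i} y_j.
First-order condition: 55 − 12y_i − 4Σ_{j≠i} y_j = 0.
In a symmetric equilibrium every mine chooses the same y, so Σ_{j≠i} y_j = 2y. The condition becomes 55 − 20y = 0, giving y = 55/20 = 2.75.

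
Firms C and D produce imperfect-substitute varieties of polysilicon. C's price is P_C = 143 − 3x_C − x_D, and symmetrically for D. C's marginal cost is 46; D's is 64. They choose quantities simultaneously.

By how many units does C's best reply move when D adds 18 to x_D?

-3

Firm C's profit: π = x_C(143 − 3x_C − x_D) − 46x_C.
∂π/∂x_C = 97 − 6x_C − x_D = 0 ⇒ x_C = 97/6 − (1/6)x_D.
The reaction-function slope is −1/6, so an 18-unit rise in x_D moves x_C by −1/6 × 18 = −3. C's best response falls — the actions are strategic substitutes.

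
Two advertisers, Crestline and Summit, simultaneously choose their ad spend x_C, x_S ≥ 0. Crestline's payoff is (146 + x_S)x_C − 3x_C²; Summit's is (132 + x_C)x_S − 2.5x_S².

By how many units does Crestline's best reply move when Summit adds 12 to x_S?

2

Expanding Crestline's payoff: 146x_C + x_Sx_C − 3x_C².
∂π/∂x_C = 146 + x_S − 6x_C = 0, so x_C = 73/3 + (1/6)x_S.
The reaction-function slope is 1/6, so a 12-unit rise in x_S moves x_C by 1/6 × 12 = 2. Crestline's best response rises — the actions are strategic complements.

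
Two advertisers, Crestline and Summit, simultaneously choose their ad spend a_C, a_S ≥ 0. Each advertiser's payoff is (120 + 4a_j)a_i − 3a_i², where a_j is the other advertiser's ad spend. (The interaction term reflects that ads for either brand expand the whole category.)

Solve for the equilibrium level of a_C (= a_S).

Crestline's payoff is (120 + 4a_S)a_C − 3a_C².
∂π/∂a_C = 120 + 4a_S − 6a_C = 0, so a_C = 20 + (2/3)a_S.
By symmetry a_S = a_C; substituting into the reaction function, (1/3)a_C = 20 and a_C = 60.

60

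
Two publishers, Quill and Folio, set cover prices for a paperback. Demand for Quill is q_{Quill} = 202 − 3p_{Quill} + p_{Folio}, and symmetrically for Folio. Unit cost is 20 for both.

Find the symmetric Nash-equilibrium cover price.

52.4

Quill's profit: π = (p_{Quill} − 20)(202 − 3p_{Quill} + p_{Folio}).
∂π/∂p_{Quill} = 262 − 6p_{Quill} + p_{Folio} = 0 ⇒ p_{Quill} = 131/3 + (1/6)p_{Folio}.
Setting p_{Quill} = p_{Folio} in the reaction function: p_{Quill} = 131/3 + (1/6)p_{Quill}, so p_{Quill} = (131/3) / (5/6) = 52.4.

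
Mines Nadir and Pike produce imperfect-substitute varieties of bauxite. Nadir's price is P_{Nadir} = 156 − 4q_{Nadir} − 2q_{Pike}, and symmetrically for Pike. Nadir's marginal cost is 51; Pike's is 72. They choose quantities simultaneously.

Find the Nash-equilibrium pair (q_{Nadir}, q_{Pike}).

11.2, 7.7

Mine Nadir's profit: π = q_{Nadir}(156 − 4q_{Nadir} − 2q_{Pike}) − 51q_{Nadir}.
∂π/∂q_{Nadir} = 105 − 8q_{Nadir} − 2q_{Pike} = 0 ⇒ q_{Nadir} = 13.125 − 0.25q_{Pike}.
Similarly q_{Pike} = 10.5 − 0.25q_{Nadir}.
Substituting the second reaction function into the first: q_{Nadir} = 13.125 − 0.25(10.5 − 0.25q_{Nadir}), which gives 0.9375q_{Nadir} = 10.5 ⇒ q_{Nadir} = 11.2.
Then q_{Pike} = 10.5 − 0.25·11.2 = 7.7.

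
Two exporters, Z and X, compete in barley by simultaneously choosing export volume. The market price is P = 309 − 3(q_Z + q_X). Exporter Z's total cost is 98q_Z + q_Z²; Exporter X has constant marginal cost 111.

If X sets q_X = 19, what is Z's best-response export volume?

19.25

Exporter Z's profit: π = q_Z(309 − 3(q_Z + q_X)) − 98q_Z − q_Z².
∂π/∂q_Z = 211 − 8q_Z − 3q_X = 0, so q_Z = 26.375 − 0.375q_X.
At q_X = 19: q_Z = 26.375 − 0.375·19 = 19.25.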